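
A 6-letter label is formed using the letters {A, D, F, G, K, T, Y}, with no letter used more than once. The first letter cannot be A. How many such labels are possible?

4320

The first letter has 7−1 = 6 choices (anything except A).
The remaining 5 letters are filled from the other 6 symbols without repetition: 6 × 5 × 4 × 3 × 2 = 720.
Total: 6 × 720 = 4320.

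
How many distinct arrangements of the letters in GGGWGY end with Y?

5

With the last slot taken by Y, it remains to arrange the other 5 letters (GGGWG).
Those 5 letters have G appearing 4 times, giving (5)!/(4!) = 5.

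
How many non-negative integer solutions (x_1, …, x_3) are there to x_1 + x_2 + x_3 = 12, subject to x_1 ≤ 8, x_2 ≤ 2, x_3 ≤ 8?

Ignoring the caps, the number of non-negative solutions to x_1+…+x_3 = 12 is C(14,2) = 91.
Subtract solutions that violate a single cap (substitute x_i' = x_i − (cap_i+1)): x_1 ≥ 9 gives C(5,2) = 10; x_2 ≥ 3 gives C(11,2) = 55; x_3 ≥ 9 gives C(5,2) = 10. Together 75.
Add back pairs where two caps are both exceeded: 1 + 0 + 1 = 2.
By inclusion–exclusion the count is 91 − 75 + 2 = 18.

18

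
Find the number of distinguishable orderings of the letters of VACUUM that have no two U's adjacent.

240

Total arrangements of VACUUM: 6!/(2!) = 360.
If the two U's are adjacent, glue them into one block, leaving 5 items to arrange: (5)! = 120 ways.
Hence 360 − 120 = 240.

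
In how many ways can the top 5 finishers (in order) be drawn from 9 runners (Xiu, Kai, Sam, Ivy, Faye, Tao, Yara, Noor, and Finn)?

There are 9 choices for 1st place, 8 for 2nd, and so on down to 5 for position 5.
That gives 9 × 8 × 7 × 6 × 5 = 15120.

15120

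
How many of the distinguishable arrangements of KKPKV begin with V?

4

With the first slot taken by V, it remains to arrange the other 4 letters (KKPK).
Those 4 letters have K appearing 3 times, giving (4)!/(3!) = 4.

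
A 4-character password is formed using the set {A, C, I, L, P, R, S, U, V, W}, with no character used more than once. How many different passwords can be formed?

This is a permutation of 4 out of 10: P(10,4) = 10!/6!.
10 × 9 × 8 × 7 = 5040.

5040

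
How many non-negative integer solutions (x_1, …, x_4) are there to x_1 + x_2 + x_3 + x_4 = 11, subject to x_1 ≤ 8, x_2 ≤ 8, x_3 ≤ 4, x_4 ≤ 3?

By stars and bars, unrestricted non-negative solutions to x_1+…+x_4 = 11 number C(11+3,3) = 364.
Subtract solutions that violate a single cap (substitute x_i' = x_i − (cap_i+1)): x_1 ≥ 9 gives C(5,3) = 10; x_2 ≥ 9 gives C(5,3) = 10; x_3 ≥ 5 gives C(9,3) = 84; x_4 ≥ 4 gives C(10,3) = 120. Together 224.
Add back pairs where two caps are both exceeded: 0 + 0 + 0 + 0 + 0 + 10 = 10.
By inclusion–exclusion the count is 364 − 224 + 10 = 150.

150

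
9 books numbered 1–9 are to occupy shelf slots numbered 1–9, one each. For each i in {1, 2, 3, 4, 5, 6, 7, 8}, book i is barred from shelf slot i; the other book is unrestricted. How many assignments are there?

148329

Let Aᵢ (for 1 ≤ i ≤ 8) be the placements that put book i in its forbidden shelf slot. Any j of these fix j positions, leaving (9−j)! ways to fill the rest, and there are C(8,j) ways to pick which j.
By inclusion–exclusion, the number of valid placements is Σ_{j=0}^{8} (−1)^j C(8,j)·(9−j)!.
Computing: 362880 − 322560 + 141120 − 40320 + 8400 − 1344 + 168 − 16 + 1 = 148329.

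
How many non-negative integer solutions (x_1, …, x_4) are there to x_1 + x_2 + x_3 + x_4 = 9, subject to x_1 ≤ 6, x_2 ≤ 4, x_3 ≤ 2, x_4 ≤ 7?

By stars and bars, unrestricted non-negative solutions to x_1+…+x_4 = 9 number C(9+3,3) = 220.
Subtract solutions that violate a single cap (substitute x_i' = x_i − (cap_i+1)): x_1 ≥ 7 gives C(5,3) = 10; x_2 ≥ 5 gives C(7,3) = 35; x_3 ≥ 3 gives C(9,3) = 84; x_4 ≥ 8 gives C(4,3) = 4. Together 133.
Add back pairs where two caps are both exceeded: 0 + 0 + 0 + 4 + 0 + 0 = 4.
By inclusion–exclusion the count is 220 − 133 + 4 = 91.

91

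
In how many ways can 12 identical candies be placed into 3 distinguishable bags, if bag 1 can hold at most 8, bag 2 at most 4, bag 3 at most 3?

10

Without the upper bounds there are C(14,2) = 91 ways to split 12 among 3 bags.
Subtract solutions that violate a single cap (substitute x_i' = x_i − (cap_i+1)): x_1 ≥ 9 gives C(5,2) = 10; x_2 ≥ 5 gives C(9,2) = 36; x_3 ≥ 4 gives C(10,2) = 45. Together 91.
Add back pairs where two caps are both exceeded: 0 + 0 + 10 = 10.
By inclusion–exclusion the count is 91 − 91 + 10 = 10.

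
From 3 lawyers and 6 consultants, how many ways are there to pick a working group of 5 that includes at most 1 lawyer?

Split by how many lawyers are chosen (0 through 1).
Sum: C(3,0)·C(6,5) + C(3,1)·C(6,4) = 6 + 45 = 51.

51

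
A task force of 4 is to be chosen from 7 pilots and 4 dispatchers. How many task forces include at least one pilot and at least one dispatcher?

Total 4-person selections from all 11: C(11,4) = 330.
Selections missing a whole group: no pilots → C(4,4) = 1; no dispatchers → C(7,4) = 35.
Both groups omitted at once is impossible, so 330 − 36 = 294.

294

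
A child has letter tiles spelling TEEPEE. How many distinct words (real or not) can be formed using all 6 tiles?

Letter multiplicities in TEEPEE: E×4, P×1, T×1.
So there are 6! / (4!) = 30 distinguishable arrangements.

30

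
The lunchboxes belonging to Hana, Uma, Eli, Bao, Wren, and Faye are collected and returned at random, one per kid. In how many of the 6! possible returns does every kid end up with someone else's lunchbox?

265

Count assignments avoiding every fixed point. For any j of the 6 kids fixed to their own lunchbox, the other 6−j can be arranged in (6−j)! ways.
By inclusion–exclusion this is Σ_{j=0}^{6} (−1)^j C(6,j)·(6−j)!.
Computing: 720 − 720 + 360 − 120 + 30 − 6 + 1 = 265.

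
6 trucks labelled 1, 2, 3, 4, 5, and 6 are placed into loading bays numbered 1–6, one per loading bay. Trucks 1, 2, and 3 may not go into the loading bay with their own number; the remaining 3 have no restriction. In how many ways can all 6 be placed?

Let Aᵢ (for i ∈ {1, 2, 3}) be the placements that put truck i in its forbidden loading bay. Any j of these fix j positions, leaving (6−j)! ways to fill the rest, and there are C(3,j) ways to pick which j.
By inclusion–exclusion, the number of valid placements is Σ_{j=0}^{3} (−1)^j C(3,j)·(6−j)!.
Computing: 720 − 360 + 72 − 6 = 426.

426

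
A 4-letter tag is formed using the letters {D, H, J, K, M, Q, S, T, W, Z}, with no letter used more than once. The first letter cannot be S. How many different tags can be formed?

The first letter has 10−1 = 9 choices (anything except S).
The remaining 3 letters are filled from the other 9 symbols without repetition: 9 × 8 × 7 = 504.
Total: 9 × 504 = 4536.

4536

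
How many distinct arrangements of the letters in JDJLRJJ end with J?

With the last slot taken by J, it remains to arrange the other 6 letters (DJLRJJ).
Those 6 letters have J appearing 3 times, giving (6)!/(3!) = 120.

120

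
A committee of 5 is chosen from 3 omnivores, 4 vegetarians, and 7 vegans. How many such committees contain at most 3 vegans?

Split by how many vegans are chosen (0 through 3).
Sum: C(7,0)·C(7,5) + C(7,1)·C(7,4) + C(7,2)·C(7,3) + C(7,3)·C(7,2) = 21 + 245 + 735 + 735 = 1736.

1736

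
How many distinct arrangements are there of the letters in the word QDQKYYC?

QDQKYYC has 7 letters with Q appearing twice and Y appearing twice.
Dividing 7! = 5040 by 2!·2! = 4 for the repeated letters gives 1260.

1260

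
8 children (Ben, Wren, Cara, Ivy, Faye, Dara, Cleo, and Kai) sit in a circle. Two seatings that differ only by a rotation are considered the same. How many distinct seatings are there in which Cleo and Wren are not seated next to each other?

3600

All circular seatings of 8 people number (7)! = 5040.
Those with Cleo next to Wren: fuse the pair into one unit and seat 7 units around a circle — 2·(6)! = 1440.
Subtracting, 5040 − 1440 = 3600.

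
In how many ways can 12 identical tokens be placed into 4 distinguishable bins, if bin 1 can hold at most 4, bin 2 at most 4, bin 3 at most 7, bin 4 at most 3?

66

Without the upper bounds there are C(15,3) = 455 ways to split 12 among 4 bins.
Subtract solutions that violate a single cap (substitute x_i' = x_i − (cap_i+1)): x_1 ≥ 5 gives C(10,3) = 120; x_2 ≥ 5 gives C(10,3) = 120; x_3 ≥ 8 gives C(7,3) = 35; x_4 ≥ 4 gives C(11,3) = 165. Together 440.
Add back pairs where two caps are both exceeded: 10 + 0 + 20 + 0 + 20 + 1 = 51.
By inclusion–exclusion the count is 455 − 440 + 51 = 66.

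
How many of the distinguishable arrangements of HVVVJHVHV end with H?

168

With the last slot taken by H, it remains to arrange the other 8 letters (VVVJHVHV).
Those 8 letters have H appearing twice and V appearing 5 times, giving (8)!/(5!·2!) = 168.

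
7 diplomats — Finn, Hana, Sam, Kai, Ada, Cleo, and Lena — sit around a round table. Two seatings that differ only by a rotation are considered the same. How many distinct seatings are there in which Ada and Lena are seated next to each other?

Glue Ada and Lena into a block (2 internal orders). Seating 6 units around a circle gives (5)! arrangements.
So 2 × (5)! = 2 × 120 = 240.

240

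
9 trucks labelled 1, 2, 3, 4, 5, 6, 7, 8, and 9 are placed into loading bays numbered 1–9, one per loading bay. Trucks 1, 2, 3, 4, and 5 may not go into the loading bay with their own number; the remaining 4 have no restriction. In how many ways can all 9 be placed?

205056

Let Aᵢ (for 1 ≤ i ≤ 5) be the placements that put truck i in its forbidden loading bay. Any j of these fix j positions, leaving (9−j)! ways to fill the rest, and there are C(5,j) ways to pick which j.
By inclusion–exclusion, the number of valid placements is Σ_{j=0}^{5} (−1)^j C(5,j)·(9−j)!.
Computing: 362880 − 201600 + 50400 − 7200 + 600 − 24 = 205056.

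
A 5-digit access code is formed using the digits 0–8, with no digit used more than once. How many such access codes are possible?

15120

With no repetition, fill the 5 digits in order: 9 choices, then 8, down to 5.
That product is 9 × 8 × 7 × 6 × 5 = 15120.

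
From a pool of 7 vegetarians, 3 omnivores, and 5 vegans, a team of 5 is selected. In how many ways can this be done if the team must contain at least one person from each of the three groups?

1925

With no constraint there are C(15,5) = 3003 possible selections.
Selections missing a whole group: no vegetarians → C(8,5) = 56; no omnivores → C(12,5) = 792; no vegans → C(10,5) = 252.
Add back selections omitting two groups (i.e. drawn from a single group): C(7,5) + C(3,5) + C(5,5) = 22.
By inclusion–exclusion: 3003 − 1100 + 22 = 1925.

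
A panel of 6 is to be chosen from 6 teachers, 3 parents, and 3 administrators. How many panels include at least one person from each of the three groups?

756

Total 6-person selections from all 12: C(12,6) = 924.
Selections missing a whole group: no teachers → C(6,6) = 1; no parents → C(9,6) = 84; no administrators → C(9,6) = 84.
Add back selections omitting two groups (i.e. drawn from a single group): C(6,6) + C(3,6) + C(3,6) = 1.
By inclusion–exclusion: 924 − 169 + 1 = 756.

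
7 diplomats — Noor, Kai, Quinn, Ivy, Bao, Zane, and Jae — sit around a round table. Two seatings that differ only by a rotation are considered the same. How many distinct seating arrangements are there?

720

Seat Noor anywhere (absorbing the rotational symmetry), then permute the other 6: (6)! = 720.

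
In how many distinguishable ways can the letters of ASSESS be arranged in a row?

ASSESS has 6 letters with S appearing 4 times.
Dividing 6! = 720 by 4! = 24 for the repeated letters gives 30.

30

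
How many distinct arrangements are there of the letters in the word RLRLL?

10

The 5 letters of RLRLL have repeats: L appearing 3 times and R appearing twice.
So there are 5! / (3!·2!) = 10 distinguishable arrangements.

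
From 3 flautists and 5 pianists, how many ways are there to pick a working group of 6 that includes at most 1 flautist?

3

Split by how many flautists are chosen (0 through 1).
Sum: C(3,0)·C(5,6) + C(3,1)·C(5,5) = 0 + 3 = 3.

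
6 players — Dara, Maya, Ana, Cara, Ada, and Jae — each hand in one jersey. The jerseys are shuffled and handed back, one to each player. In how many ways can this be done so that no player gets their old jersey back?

265

This is the derangement count D_6: permutations of 6 items with no fixed point.
By inclusion–exclusion this is Σ_{j=0}^{6} (−1)^j C(6,j)·(6−j)!.
Computing: 720 − 720 + 360 − 120 + 30 − 6 + 1 = 265.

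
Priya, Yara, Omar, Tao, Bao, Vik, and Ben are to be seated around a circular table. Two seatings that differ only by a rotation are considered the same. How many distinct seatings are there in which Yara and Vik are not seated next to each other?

480

Without the restriction there are (6)! = 720 seatings.
Those with Yara next to Vik: fuse the pair into one unit and seat 6 units around a circle — 2·(5)! = 240.
Subtracting, 720 − 240 = 480.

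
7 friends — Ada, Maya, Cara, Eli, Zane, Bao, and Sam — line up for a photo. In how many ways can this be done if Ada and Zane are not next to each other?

Of the 7! = 5040 arrangements, those with Ada and Zane adjacent number 2 × 6! = 1440 (treat the pair as a block with 2 internal orders).
Complementary counting: 5040 − 1440 = 3600.

3600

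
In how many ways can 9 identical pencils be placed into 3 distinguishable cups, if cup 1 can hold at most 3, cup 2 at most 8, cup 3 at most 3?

By stars and bars, unrestricted non-negative solutions to x_1+…+x_3 = 9 number C(9+2,2) = 55.
Subtract solutions that violate a single cap (substitute x_i' = x_i − (cap_i+1)): x_1 ≥ 4 gives C(7,2) = 21; x_2 ≥ 9 gives C(2,2) = 1; x_3 ≥ 4 gives C(7,2) = 21. Together 43.
Add back pairs where two caps are both exceeded: 0 + 3 + 0 = 3.
By inclusion–exclusion the count is 55 − 43 + 3 = 15.

15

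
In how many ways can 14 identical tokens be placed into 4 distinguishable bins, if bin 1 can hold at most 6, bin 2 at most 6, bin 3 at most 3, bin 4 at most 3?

33

Without the upper bounds there are C(17,3) = 680 ways to split 14 among 4 bins.
Subtract solutions that violate a single cap (substitute x_i' = x_i − (cap_i+1)): x_1 ≥ 7 gives C(10,3) = 120; x_2 ≥ 7 gives C(10,3) = 120; x_3 ≥ 4 gives C(13,3) = 286; x_4 ≥ 4 gives C(13,3) = 286. Together 812.
Add back pairs where two caps are both exceeded: 1 + 20 + 20 + 20 + 20 + 84 = 165.
By inclusion–exclusion the count is 680 − 812 + 165 = 33.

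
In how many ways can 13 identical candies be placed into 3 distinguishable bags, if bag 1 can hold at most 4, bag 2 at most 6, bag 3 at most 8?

Ignoring the caps, the number of non-negative solutions to x_1+…+x_3 = 13 is C(15,2) = 105.
Subtract solutions that violate a single cap (substitute x_i' = x_i − (cap_i+1)): x_1 ≥ 5 gives C(10,2) = 45; x_2 ≥ 7 gives C(8,2) = 28; x_3 ≥ 9 gives C(6,2) = 15. Together 88.
Add back pairs where two caps are both exceeded: 3 + 0 + 0 = 3.
By inclusion–exclusion the count is 105 − 88 + 3 = 20.

20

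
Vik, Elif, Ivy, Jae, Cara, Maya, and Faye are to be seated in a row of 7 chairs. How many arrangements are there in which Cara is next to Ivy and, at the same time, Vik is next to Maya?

Treat {Cara,Ivy} as one block (2 orders) and {Vik,Maya} as another (2 orders).
That leaves 5 units to arrange: 2 × 2 × 5! = 4 × 120 = 480.

480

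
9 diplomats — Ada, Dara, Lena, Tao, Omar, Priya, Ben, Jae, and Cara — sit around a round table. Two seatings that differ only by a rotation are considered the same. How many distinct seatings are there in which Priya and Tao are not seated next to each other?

30240

All circular seatings of 9 people number (8)! = 40320.
Seatings with Priya beside Tao: treat them as a block with 2 internal orders, giving 2 × (7)! = 10080.
Subtracting, 40320 − 10080 = 30240.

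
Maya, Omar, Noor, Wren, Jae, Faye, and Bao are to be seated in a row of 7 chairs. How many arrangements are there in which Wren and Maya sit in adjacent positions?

Treat {Wren, Maya} as a single unit. There are 6 units to order, and the pair itself can be ordered 2 ways.
So the count is 2·(6)! = 1440.

1440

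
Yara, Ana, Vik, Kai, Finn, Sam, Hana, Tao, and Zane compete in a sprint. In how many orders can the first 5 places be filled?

15120

There are 9 choices for 1st place, 8 for 2nd, and so on down to 5 for position 5.
That gives 9 × 8 × 7 × 6 × 5 = 15120.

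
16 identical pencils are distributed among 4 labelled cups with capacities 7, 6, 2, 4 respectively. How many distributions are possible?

19

Ignoring the caps, the number of non-negative solutions to x_1+…+x_4 = 16 is C(19,3) = 969.
Subtract solutions that violate a single cap (substitute x_i' = x_i − (cap_i+1)): x_1 ≥ 8 gives C(11,3) = 165; x_2 ≥ 7 gives C(12,3) = 220; x_3 ≥ 3 gives C(16,3) = 560; x_4 ≥ 5 gives C(14,3) = 364. Together 1309.
Add back pairs where two caps are both exceeded: 4 + 56 + 20 + 84 + 35 + 165 = 364.
Subtract triples: 0 + 0 + 1 + 4 = 5.
By inclusion–exclusion the count is 969 − 1309 + 364 − 5 = 19.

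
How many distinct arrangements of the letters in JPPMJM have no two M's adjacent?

There are 6!/(2!·2!·2!) = 90 arrangements of JPPMJM in total.
Arrangements with the M's together: treat MM as one letter, giving (5)!/(2!·2!) = 30.
Hence 90 − 30 = 60.

60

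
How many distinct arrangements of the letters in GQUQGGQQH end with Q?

Fix Q in the last position and arrange the remaining 8 letters.
Those 8 letters have G appearing 3 times and Q appearing 3 times, giving (8)!/(3!·3!) = 1120.

1120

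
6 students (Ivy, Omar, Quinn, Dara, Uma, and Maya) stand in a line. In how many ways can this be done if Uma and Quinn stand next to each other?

Treat {Uma, Quinn} as a single unit. There are 5 units to order, and the pair itself can be ordered 2 ways.
So the count is 2·(5)! = 240.

240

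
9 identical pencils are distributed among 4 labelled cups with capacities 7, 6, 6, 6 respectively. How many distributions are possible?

By stars and bars, unrestricted non-negative solutions to x_1+…+x_4 = 9 number C(9+3,3) = 220.
Subtract solutions that violate a single cap (substitute x_i' = x_i − (cap_i+1)): x_1 ≥ 8 gives C(4,3) = 4; x_2 ≥ 7 gives C(5,3) = 10; x_3 ≥ 7 gives C(5,3) = 10; x_4 ≥ 7 gives C(5,3) = 10. Together 34.
No two caps can be exceeded simultaneously, so the pair terms are all 0.
By inclusion–exclusion the count is 220 − 34 + 0 = 186.

186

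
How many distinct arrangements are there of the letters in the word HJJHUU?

90

The 6 letters of HJJHUU have repeats: H appearing twice, J appearing twice, and U appearing twice.
The number of distinct arrangements is 6!/(2!·2!·2!) = 720/8 = 90.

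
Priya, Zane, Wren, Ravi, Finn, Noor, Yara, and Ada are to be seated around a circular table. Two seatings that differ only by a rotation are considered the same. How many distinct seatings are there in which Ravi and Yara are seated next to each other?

Treat {Ravi, Yara} as one unit (2 internal orders) and seat the resulting 7 units around the table: (6)! circular arrangements.
So 2 × (6)! = 2 × 720 = 1440.

1440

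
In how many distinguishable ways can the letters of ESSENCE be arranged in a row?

ESSENCE has 7 letters with E appearing 3 times and S appearing twice.
The number of distinct arrangements is 7!/(3!·2!) = 5040/12 = 420.

420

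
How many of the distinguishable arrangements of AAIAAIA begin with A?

15

With the first slot taken by A, it remains to arrange the other 6 letters (AIAAIA).
Those 6 letters have A appearing 4 times and I appearing twice, giving (6)!/(4!·2!) = 15.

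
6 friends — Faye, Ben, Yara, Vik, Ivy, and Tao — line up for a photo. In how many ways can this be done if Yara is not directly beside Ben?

Of the 6! = 720 arrangements, those with Yara and Ben adjacent number 2 × 5! = 240 (treat the pair as a block with 2 internal orders).
Complementary counting: 720 − 240 = 480.

480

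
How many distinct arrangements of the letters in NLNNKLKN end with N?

210

With the last slot taken by N, it remains to arrange the other 7 letters (LNNKLKN).
Those 7 letters have K appearing twice, L appearing twice, and N appearing 3 times, giving (7)!/(3!·2!·2!) = 210.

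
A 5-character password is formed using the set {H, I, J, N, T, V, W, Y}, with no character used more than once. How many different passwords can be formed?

With no repetition, fill the 5 characters in order: 8 choices, then 7, down to 4.
8 × 7 × 6 × 5 × 4 = 6720.

6720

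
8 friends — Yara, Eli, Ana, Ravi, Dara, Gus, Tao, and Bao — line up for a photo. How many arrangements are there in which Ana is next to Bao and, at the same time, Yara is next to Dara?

Treat {Ana,Bao} as one block (2 orders) and {Yara,Dara} as another (2 orders).
That leaves 6 units to arrange: 2 × 2 × 6! = 4 × 720 = 2880.

2880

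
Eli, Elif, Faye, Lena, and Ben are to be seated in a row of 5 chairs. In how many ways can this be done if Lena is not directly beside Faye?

Of the 5! = 120 arrangements, those with Lena and Faye adjacent number 2 × 4! = 48 (treat the pair as a block with 2 internal orders).
So 120 − 48 = 72 arrangements keep them apart.

72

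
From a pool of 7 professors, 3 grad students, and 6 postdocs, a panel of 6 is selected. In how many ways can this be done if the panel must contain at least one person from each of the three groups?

6006

Total 6-person selections from all 16: C(16,6) = 8008.
Selections missing a whole group: no professors → C(9,6) = 84; no grad students → C(13,6) = 1716; no postdocs → C(10,6) = 210.
Add back selections omitting two groups (i.e. drawn from a single group): C(7,6) + C(3,6) + C(6,6) = 8.
By inclusion–exclusion: 8008 − 2010 + 8 = 6006.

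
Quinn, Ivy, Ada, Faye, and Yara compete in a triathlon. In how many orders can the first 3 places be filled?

60

This is an ordered selection of 3 from 5: P(5,3).
That gives 5 × 4 × 3 = 60.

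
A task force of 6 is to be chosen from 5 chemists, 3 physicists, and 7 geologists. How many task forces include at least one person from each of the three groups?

3850

Total 6-person selections from all 15: C(15,6) = 5005.
Selections missing a whole group: no chemists → C(10,6) = 210; no physicists → C(12,6) = 924; no geologists → C(8,6) = 28.
Add back selections omitting two groups (i.e. drawn from a single group): C(5,6) + C(3,6) + C(7,6) = 7.
By inclusion–exclusion: 5005 − 1162 + 7 = 3850.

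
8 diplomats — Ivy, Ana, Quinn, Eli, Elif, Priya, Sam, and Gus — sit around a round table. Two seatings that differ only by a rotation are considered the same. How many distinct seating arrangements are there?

5040

Around a circle, 8 distinct people have 8!/8 = (7)! = 5040 rotationally distinct seatings.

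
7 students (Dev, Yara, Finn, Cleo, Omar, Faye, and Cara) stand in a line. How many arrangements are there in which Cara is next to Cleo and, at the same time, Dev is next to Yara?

Treat {Cara,Cleo} as one block (2 orders) and {Dev,Yara} as another (2 orders).
That leaves 5 units to arrange: 2 × 2 × 5! = 4 × 120 = 480.

480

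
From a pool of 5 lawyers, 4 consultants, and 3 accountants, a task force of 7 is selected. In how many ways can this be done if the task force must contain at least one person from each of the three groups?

747

Total 7-person selections from all 12: C(12,7) = 792.
Selections missing a whole group: no lawyers → C(7,7) = 1; no consultants → C(8,7) = 8; no accountants → C(9,7) = 36.
Add back selections omitting two groups (i.e. drawn from a single group): C(5,7) + C(4,7) + C(3,7) = 0.
By inclusion–exclusion: 792 − 45 + 0 = 747.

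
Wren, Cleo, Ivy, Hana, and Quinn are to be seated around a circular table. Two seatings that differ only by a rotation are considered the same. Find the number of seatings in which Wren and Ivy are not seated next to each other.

12

Without the restriction there are (4)! = 24 seatings.
Seatings with Wren beside Ivy: treat them as a block with 2 internal orders, giving 2 × (3)! = 12.
Subtracting, 24 − 12 = 12.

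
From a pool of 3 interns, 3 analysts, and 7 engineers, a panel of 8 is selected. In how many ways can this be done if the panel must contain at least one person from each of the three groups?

1197

Total 8-person selections from all 13: C(13,8) = 1287.
Subtract selections that omit an entire group: no interns → C(10,8) = 45; no analysts → C(10,8) = 45; no engineers → C(6,8) = 0.
Add back selections omitting two groups (i.e. drawn from a single group): C(3,8) + C(3,8) + C(7,8) = 0.
By inclusion–exclusion: 1287 − 90 + 0 = 1197.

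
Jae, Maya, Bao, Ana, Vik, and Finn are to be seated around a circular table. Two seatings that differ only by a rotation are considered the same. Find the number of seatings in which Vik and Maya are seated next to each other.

48

Glue Vik and Maya into a block (2 internal orders). Seating 5 units around a circle gives (4)! arrangements.
So 2 × (4)! = 2 × 24 = 48.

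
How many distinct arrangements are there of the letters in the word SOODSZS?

420

Letter multiplicities in SOODSZS: D×1, O×2, S×3, Z×1.
Dividing 7! = 5040 by 3!·2! = 12 for the repeated letters gives 420.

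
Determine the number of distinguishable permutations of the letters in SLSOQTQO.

5040

The 8 letters of SLSOQTQO have repeats: O appearing twice, Q appearing twice, and S appearing twice.
Dividing 8! = 40320 by 2!·2!·2! = 8 for the repeated letters gives 5040.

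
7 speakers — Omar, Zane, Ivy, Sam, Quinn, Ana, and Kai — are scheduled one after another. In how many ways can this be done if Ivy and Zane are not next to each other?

3600

Of the 7! = 5040 arrangements, those with Ivy and Zane adjacent number 2 × 6! = 1440 (treat the pair as a block with 2 internal orders).
So 5040 − 1440 = 3600 arrangements keep them apart.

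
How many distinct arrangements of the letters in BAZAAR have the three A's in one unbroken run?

Treat the 3 copies of A as a single block. The multiset to arrange is then {AAA, B, R, Z}, 4 items in all.
All 4 items are distinct, so there are (4)! = 24 arrangements.

24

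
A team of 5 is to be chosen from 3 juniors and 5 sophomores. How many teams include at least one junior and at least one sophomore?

Unrestricted: C(8,5) = 56 ways to pick any 5 of the 8.
Selections missing a whole group: no juniors → C(5,5) = 1; no sophomores → C(3,5) = 0.
Both groups omitted at once is impossible, so 56 − 1 = 55.

55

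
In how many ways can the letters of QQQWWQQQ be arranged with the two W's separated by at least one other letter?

21

There are 8!/(6!·2!) = 28 arrangements of QQQWWQQQ in total.
If the two W's are adjacent, glue them into one block, leaving 7 items to arrange: (7)!/(6!) = 7 ways.
Subtracting, 28 − 7 = 21 arrangements keep the W's apart.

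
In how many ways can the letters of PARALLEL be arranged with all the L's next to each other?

Treat the 3 copies of L as a single block. The multiset to arrange is then {LLL, A, A, E, P, R}, 6 items in all.
That gives (6)!/(2!) = 360 arrangements.

360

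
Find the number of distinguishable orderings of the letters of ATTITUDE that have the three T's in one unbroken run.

720

Treat the 3 copies of T as a single block. The multiset to arrange is then {TTT, A, D, E, I, U}, 6 items in all.
All 6 items are distinct, so there are (6)! = 720 arrangements.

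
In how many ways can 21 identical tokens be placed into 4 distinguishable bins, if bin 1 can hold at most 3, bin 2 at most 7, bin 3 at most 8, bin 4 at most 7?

34

By stars and bars, unrestricted non-negative solutions to x_1+…+x_4 = 21 number C(21+3,3) = 2024.
Subtract solutions that violate a single cap (substitute x_i' = x_i − (cap_i+1)): x_1 ≥ 4 gives C(20,3) = 1140; x_2 ≥ 8 gives C(16,3) = 560; x_3 ≥ 9 gives C(15,3) = 455; x_4 ≥ 8 gives C(16,3) = 560. Together 2715.
Add back pairs where two caps are both exceeded: 220 + 165 + 220 + 35 + 56 + 35 = 731.
Subtract triples: 1 + 4 + 1 + 0 = 6.
By inclusion–exclusion the count is 2024 − 2715 + 731 − 6 = 34.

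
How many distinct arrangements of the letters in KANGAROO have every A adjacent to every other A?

2520

Treat the 2 copies of A as a single block. The multiset to arrange is then {AA, G, K, N, O, O, R}, 7 items in all.
That gives (7)!/(2!) = 2520 arrangements.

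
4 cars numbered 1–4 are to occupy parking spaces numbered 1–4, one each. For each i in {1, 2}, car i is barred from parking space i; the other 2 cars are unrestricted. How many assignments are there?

Let Aᵢ (for i ∈ {1, 2}) be the placements that put car i in its forbidden parking space. Any j of these fix j positions, leaving (4−j)! ways to fill the rest, and there are C(2,j) ways to pick which j.
By inclusion–exclusion, the number of valid placements is Σ_{j=0}^{2} (−1)^j C(2,j)·(4−j)!.
Computing: 24 − 12 + 2 = 14.

14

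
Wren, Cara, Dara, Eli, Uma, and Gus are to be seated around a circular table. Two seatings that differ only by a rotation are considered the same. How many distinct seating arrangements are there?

Seat Wren anywhere (absorbing the rotational symmetry), then permute the other 5: (5)! = 120.

120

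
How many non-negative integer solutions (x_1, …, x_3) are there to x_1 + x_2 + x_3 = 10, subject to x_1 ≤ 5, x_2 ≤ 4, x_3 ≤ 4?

10

By stars and bars, unrestricted non-negative solutions to x_1+…+x_3 = 10 number C(10+2,2) = 66.
Subtract solutions that violate a single cap (substitute x_i' = x_i − (cap_i+1)): x_1 ≥ 6 gives C(6,2) = 15; x_2 ≥ 5 gives C(7,2) = 21; x_3 ≥ 5 gives C(7,2) = 21. Together 57.
Add back pairs where two caps are both exceeded: 0 + 0 + 1 = 1.
By inclusion–exclusion the count is 66 − 57 + 1 = 10.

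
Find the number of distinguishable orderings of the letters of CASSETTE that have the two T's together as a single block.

Treat the 2 copies of T as a single block. The multiset to arrange is then {TT, A, C, E, E, S, S}, 7 items in all.
That gives (7)!/(2!·2!) = 1260 arrangements.

1260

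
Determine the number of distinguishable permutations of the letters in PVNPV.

PVNPV has 5 letters with P appearing twice and V appearing twice.
So there are 5! / (2!·2!) = 30 distinguishable arrangements.

30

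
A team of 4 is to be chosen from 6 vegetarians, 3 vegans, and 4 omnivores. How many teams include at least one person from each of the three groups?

Total 4-person selections from all 13: C(13,4) = 715.
Selections missing a whole group: no vegetarians → C(7,4) = 35; no vegans → C(10,4) = 210; no omnivores → C(9,4) = 126.
Add back selections omitting two groups (i.e. drawn from a single group): C(6,4) + C(3,4) + C(4,4) = 16.
By inclusion–exclusion: 715 − 371 + 16 = 360.

360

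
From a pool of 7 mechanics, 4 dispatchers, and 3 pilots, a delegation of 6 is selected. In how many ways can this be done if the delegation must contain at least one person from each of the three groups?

2331

With no constraint there are C(14,6) = 3003 possible selections.
Subtract selections that omit an entire group: no mechanics → C(7,6) = 7; no dispatchers → C(10,6) = 210; no pilots → C(11,6) = 462.
Add back selections omitting two groups (i.e. drawn from a single group): C(7,6) + C(4,6) + C(3,6) = 7.
By inclusion–exclusion: 3003 − 679 + 7 = 2331.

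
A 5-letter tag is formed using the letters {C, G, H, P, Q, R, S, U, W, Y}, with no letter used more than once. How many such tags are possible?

30240

This is a permutation of 5 out of 10: P(10,5) = 10!/5!.
That product is 10 × 9 × 8 × 7 × 6 = 30240.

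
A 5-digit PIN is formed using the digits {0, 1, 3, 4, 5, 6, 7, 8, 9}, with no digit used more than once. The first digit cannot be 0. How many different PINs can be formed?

13440

The first digit has 9−1 = 8 choices (anything except 0).
The remaining 4 digits are filled from the other 8 symbols without repetition: 8 × 7 × 6 × 5 = 1680.
Total: 8 × 1680 = 13440.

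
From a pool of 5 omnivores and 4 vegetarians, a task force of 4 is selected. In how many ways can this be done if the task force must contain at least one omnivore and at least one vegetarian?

Total 4-person selections from all 9: C(9,4) = 126.
Selections missing a whole group: no omnivores → C(4,4) = 1; no vegetarians → C(5,4) = 5.
Both groups omitted at once is impossible, so 126 − 6 = 120.

120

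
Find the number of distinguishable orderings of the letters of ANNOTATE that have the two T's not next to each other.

Total arrangements of ANNOTATE: 8!/(2!·2!·2!) = 5040.
If the two T's are adjacent, glue them into one block, leaving 7 items to arrange: (7)!/(2!·2!) = 1260 ways.
Subtracting, 5040 − 1260 = 3780 arrangements keep the T's apart.

3780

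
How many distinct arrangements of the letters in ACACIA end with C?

20

With the last slot taken by C, it remains to arrange the other 5 letters (AACIA).
Those 5 letters have A appearing 3 times, giving (5)!/(3!) = 20.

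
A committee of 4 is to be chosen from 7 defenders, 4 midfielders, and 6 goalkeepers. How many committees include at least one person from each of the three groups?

With no constraint there are C(17,4) = 2380 possible selections.
Selections missing a whole group: no defenders → C(10,4) = 210; no midfielders → C(13,4) = 715; no goalkeepers → C(11,4) = 330.
Add back selections omitting two groups (i.e. drawn from a single group): C(7,4) + C(4,4) + C(6,4) = 51.
By inclusion–exclusion: 2380 − 1255 + 51 = 1176.

1176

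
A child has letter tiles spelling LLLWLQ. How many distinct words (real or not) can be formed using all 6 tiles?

30

The 6 letters of LLLWLQ have repeats: L appearing 4 times.
So there are 6! / (4!) = 30 distinguishable arrangements.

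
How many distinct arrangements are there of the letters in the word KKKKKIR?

Letter multiplicities in KKKKKIR: I×1, K×5, R×1.
The number of distinct arrangements is 7!/(5!) = 5040/120 = 42.

42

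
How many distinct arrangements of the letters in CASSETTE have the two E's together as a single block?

Treat the 2 copies of E as a single block. The multiset to arrange is then {EE, A, C, S, S, T, T}, 7 items in all.
That gives (7)!/(2!·2!) = 1260 arrangements.

1260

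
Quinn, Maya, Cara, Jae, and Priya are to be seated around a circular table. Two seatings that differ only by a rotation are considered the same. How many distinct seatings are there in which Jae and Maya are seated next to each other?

12

Treat {Jae, Maya} as one unit (2 internal orders) and seat the resulting 4 units around the table: (3)! circular arrangements.
So 2 × (3)! = 2 × 6 = 12.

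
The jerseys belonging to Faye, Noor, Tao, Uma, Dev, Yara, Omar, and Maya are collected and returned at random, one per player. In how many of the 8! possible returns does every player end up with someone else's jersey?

Count assignments avoiding every fixed point. For any j of the 8 players fixed to their old jersey, the other 8−j can be arranged in (8−j)! ways.
By inclusion–exclusion this is Σ_{j=0}^{8} (−1)^j C(8,j)·(8−j)!.
Computing: 40320 − 40320 + 20160 − 6720 + 1680 − 336 + 56 − 8 + 1 = 14833.

14833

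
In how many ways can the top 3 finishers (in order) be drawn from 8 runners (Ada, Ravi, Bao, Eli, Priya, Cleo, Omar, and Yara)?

There are 8 choices for 1st place, 7 for 2nd, and 6 for 3rd.
That gives 8 × 7 × 6 = 336.

336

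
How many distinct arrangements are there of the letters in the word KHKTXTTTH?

The 9 letters of KHKTXTTTH have repeats: H appearing twice, K appearing twice, and T appearing 4 times.
Dividing 9! = 362880 by 4!·2!·2! = 96 for the repeated letters gives 3780.

3780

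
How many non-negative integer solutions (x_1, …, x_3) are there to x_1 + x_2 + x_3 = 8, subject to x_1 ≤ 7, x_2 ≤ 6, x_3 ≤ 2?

By stars and bars, unrestricted non-negative solutions to x_1+…+x_3 = 8 number C(8+2,2) = 45.
Subtract solutions that violate a single cap (substitute x_i' = x_i − (cap_i+1)): x_1 ≥ 8 gives C(2,2) = 1; x_2 ≥ 7 gives C(3,2) = 3; x_3 ≥ 3 gives C(7,2) = 21. Together 25.
No two caps can be exceeded simultaneously, so the pair terms are all 0.
By inclusion–exclusion the count is 45 − 25 + 0 = 20.

20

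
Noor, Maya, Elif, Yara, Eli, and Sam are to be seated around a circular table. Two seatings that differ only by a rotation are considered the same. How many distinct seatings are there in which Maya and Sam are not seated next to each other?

72

Without the restriction there are (5)! = 120 seatings.
Those with Maya next to Sam: fuse the pair into one unit and seat 5 units around a circle — 2·(4)! = 48.
Subtracting, 120 − 48 = 72.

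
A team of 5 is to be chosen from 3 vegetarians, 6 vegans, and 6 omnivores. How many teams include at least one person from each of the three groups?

1971

With no constraint there are C(15,5) = 3003 possible selections.
Selections missing a whole group: no vegetarians → C(12,5) = 792; no vegans → C(9,5) = 126; no omnivores → C(9,5) = 126.
Add back selections omitting two groups (i.e. drawn from a single group): C(3,5) + C(6,5) + C(6,5) = 12.
By inclusion–exclusion: 3003 − 1044 + 12 = 1971.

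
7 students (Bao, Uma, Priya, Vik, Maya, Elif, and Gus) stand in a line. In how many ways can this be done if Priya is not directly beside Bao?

There are 7! = 5040 arrangements in all. If Priya and Bao are adjacent, merging them into one block gives 2·(6)! = 1440 arrangements.
Complementary counting: 5040 − 1440 = 3600.

3600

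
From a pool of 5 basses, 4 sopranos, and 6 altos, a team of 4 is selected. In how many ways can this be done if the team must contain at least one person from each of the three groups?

720

With no constraint there are C(15,4) = 1365 possible selections.
Subtract selections that omit an entire group: no basses → C(10,4) = 210; no sopranos → C(11,4) = 330; no altos → C(9,4) = 126.
Add back selections omitting two groups (i.e. drawn from a single group): C(5,4) + C(4,4) + C(6,4) = 21.
By inclusion–exclusion: 1365 − 666 + 21 = 720.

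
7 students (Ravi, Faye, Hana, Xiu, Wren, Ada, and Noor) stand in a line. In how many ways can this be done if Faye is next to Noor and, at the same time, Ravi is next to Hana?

480

Treat {Faye,Noor} as one block (2 orders) and {Ravi,Hana} as another (2 orders).
That leaves 5 units to arrange: 2 × 2 × 5! = 4 × 120 = 480.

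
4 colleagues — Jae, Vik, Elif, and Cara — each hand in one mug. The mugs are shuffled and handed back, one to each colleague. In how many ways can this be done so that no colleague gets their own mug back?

9

This is the derangement count D_4: permutations of 4 items with no fixed point.
By inclusion–exclusion this is Σ_{j=0}^{4} (−1)^j C(4,j)·(4−j)!.
Computing: 24 − 24 + 12 − 4 + 1 = 9.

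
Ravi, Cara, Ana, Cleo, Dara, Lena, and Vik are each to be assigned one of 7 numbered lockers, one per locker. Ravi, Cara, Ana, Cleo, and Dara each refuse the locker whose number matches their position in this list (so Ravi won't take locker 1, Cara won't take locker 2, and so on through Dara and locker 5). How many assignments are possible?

Let Aᵢ (for 1 ≤ i ≤ 5) be the placements that put person i in their forbidden locker. Any j of these fix j positions, leaving (7−j)! ways to fill the rest, and there are C(5,j) ways to pick which j.
By inclusion–exclusion, the number of valid placements is Σ_{j=0}^{5} (−1)^j C(5,j)·(7−j)!.
Computing: 5040 − 3600 + 1200 − 240 + 30 − 2 = 2428.

2428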